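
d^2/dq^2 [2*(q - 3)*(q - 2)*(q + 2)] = 12*q - 12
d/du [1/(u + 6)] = -1/(u + 6)^2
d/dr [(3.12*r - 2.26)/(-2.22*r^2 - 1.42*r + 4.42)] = (6.9264*r^2 - 10.0344*r + 10.5812)/(4.9284*r^4 + 6.3048*r^3 - 17.6084*r^2 - 12.5528*r + 19.5364)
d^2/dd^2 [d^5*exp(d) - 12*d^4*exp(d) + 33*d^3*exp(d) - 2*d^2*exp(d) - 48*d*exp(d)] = (d^5 - 2*d^4 - 43*d^3 + 52*d^2 + 142*d - 100)*exp(d)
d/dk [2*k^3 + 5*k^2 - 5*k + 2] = 6*k^2 + 10*k - 5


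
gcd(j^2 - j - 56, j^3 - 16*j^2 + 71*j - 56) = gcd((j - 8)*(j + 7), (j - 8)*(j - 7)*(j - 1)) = j - 8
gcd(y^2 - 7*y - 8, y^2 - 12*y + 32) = y - 8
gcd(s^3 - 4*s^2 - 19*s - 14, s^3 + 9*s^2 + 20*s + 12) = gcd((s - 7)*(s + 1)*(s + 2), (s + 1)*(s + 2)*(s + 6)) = s^2 + 3*s + 2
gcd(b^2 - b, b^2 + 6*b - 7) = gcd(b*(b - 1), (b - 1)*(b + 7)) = b - 1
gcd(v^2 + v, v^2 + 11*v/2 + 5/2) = 1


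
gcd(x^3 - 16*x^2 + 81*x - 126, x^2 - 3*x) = x - 3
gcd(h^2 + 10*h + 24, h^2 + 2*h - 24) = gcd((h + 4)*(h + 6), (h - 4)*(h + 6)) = h + 6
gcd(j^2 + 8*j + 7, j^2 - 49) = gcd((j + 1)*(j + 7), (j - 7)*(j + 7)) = j + 7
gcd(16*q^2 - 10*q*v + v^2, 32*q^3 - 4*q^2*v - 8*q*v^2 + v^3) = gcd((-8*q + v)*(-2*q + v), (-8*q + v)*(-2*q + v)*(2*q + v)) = 16*q^2 - 10*q*v + v^2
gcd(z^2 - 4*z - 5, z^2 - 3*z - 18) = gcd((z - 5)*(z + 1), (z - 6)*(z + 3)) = 1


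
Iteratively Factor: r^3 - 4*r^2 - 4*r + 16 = (r + 2)*(r^2 - 6*r + 8) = (r - 4)*(r + 2)*(r - 2)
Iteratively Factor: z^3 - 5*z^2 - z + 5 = (z + 1)*(z^2 - 6*z + 5) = (z - 1)*(z + 1)*(z - 5)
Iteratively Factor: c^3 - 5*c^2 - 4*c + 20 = (c + 2)*(c^2 - 7*c + 10) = (c - 5)*(c + 2)*(c - 2)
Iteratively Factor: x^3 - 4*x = (x)*(x^2 - 4) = x*(x - 2)*(x + 2)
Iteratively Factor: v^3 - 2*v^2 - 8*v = (v + 2)*(v^2 - 4*v) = v*(v + 2)*(v - 4)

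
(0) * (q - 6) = 0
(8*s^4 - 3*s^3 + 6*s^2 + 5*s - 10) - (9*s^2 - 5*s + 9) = 8*s^4 - 3*s^3 - 3*s^2 + 10*s - 19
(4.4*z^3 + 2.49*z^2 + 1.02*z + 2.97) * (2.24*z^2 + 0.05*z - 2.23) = 9.856*z^5 + 5.7976*z^4 - 7.4027*z^3 + 1.1511*z^2 - 2.1261*z - 6.6231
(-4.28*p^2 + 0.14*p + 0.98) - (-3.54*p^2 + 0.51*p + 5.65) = -0.74*p^2 - 0.37*p - 4.67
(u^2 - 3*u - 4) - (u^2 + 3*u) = -6*u - 4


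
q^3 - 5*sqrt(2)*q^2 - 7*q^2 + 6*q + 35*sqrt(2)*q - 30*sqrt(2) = (q - 6)*(q - 1)*(q - 5*sqrt(2))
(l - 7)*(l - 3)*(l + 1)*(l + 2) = l^4 - 7*l^3 - 7*l^2 + 43*l + 42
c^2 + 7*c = c*(c + 7)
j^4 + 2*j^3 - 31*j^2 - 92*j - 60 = (j - 6)*(j + 1)*(j + 2)*(j + 5)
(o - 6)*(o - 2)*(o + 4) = o^3 - 4*o^2 - 20*o + 48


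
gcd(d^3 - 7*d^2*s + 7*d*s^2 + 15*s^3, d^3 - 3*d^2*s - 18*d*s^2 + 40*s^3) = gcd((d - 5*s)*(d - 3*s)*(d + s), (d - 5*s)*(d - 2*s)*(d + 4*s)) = -d + 5*s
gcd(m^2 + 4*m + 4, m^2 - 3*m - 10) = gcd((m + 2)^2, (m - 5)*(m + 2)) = m + 2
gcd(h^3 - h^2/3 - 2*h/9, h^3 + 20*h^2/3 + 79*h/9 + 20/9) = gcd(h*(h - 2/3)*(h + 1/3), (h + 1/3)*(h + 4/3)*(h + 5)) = h + 1/3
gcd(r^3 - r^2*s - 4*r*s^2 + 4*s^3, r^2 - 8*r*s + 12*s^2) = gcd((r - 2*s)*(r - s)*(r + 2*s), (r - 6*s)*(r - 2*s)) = r - 2*s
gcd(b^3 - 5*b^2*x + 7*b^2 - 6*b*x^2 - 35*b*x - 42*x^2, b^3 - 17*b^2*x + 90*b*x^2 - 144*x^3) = -b + 6*x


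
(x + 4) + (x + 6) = 2*x + 10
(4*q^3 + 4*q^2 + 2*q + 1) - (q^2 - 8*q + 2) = 4*q^3 + 3*q^2 + 10*q - 1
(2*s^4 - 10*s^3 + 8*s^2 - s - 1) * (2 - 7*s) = -14*s^5 + 74*s^4 - 76*s^3 + 23*s^2 + 5*s - 2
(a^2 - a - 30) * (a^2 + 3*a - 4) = a^4 + 2*a^3 - 37*a^2 - 86*a + 120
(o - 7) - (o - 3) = -4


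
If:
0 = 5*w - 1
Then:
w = 1/5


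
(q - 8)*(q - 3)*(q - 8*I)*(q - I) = q^4 - 11*q^3 - 9*I*q^3 + 16*q^2 + 99*I*q^2 + 88*q - 216*I*q - 192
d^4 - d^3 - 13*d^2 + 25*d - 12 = (d - 3)*(d - 1)^2*(d + 4)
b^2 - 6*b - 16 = (b - 8)*(b + 2)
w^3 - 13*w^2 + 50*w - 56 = (w - 7)*(w - 4)*(w - 2)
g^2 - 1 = (g - 1)*(g + 1)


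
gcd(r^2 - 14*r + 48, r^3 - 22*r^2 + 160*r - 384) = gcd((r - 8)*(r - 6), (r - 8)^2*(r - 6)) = r^2 - 14*r + 48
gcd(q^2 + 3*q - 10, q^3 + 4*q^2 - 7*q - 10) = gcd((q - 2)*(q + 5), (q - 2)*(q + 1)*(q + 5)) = q^2 + 3*q - 10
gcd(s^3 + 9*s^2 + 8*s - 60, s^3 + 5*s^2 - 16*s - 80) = s + 5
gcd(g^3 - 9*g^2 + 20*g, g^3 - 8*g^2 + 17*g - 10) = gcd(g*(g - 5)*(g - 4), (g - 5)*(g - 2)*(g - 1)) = g - 5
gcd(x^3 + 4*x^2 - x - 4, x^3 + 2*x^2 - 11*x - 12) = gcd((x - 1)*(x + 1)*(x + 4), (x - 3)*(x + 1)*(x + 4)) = x^2 + 5*x + 4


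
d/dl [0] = 0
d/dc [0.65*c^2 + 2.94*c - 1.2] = 1.3*c + 2.94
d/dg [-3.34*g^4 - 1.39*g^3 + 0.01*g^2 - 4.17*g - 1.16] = -13.36*g^3 - 4.17*g^2 + 0.02*g - 4.17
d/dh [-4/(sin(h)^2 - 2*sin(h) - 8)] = 8*(sin(h) - 1)*cos(h)/((sin(h) - 4)^2*(sin(h) + 2)^2)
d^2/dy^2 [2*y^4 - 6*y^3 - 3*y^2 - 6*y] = 24*y^2 - 36*y - 6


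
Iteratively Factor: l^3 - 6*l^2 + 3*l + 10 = (l + 1)*(l^2 - 7*l + 10) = (l - 2)*(l + 1)*(l - 5)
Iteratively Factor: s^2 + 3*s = (s)*(s + 3)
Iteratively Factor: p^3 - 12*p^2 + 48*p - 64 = (p - 4)*(p^2 - 8*p + 16) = (p - 4)^2*(p - 4)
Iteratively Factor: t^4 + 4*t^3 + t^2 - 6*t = (t + 3)*(t^3 + t^2 - 2*t) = (t + 2)*(t + 3)*(t^2 - t) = t*(t + 2)*(t + 3)*(t - 1)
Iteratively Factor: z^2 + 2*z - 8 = (z - 2)*(z + 4)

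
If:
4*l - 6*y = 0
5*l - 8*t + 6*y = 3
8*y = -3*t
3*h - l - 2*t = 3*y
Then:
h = -5/209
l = 27/209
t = -48/209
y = 18/209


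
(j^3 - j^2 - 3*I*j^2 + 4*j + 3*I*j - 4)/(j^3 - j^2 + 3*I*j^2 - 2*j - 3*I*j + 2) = (j - 4*I)/(j + 2*I)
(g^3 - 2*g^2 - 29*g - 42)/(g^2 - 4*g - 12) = (g^2 - 4*g - 21)/(g - 6)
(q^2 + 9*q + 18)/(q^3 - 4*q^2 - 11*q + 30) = (q + 6)/(q^2 - 7*q + 10)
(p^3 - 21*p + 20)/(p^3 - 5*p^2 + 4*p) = (p + 5)/p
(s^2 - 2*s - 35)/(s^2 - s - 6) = (-s^2 + 2*s + 35)/(-s^2 + s + 6)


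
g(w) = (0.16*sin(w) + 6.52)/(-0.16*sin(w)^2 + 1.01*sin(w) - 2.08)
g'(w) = (0.32*sin(w)*cos(w) - 1.01*cos(w))*(0.16*sin(w) + 6.52)/(-0.16*sin(w)^2 + 1.01*sin(w) - 2.08)^2 + 0.16*cos(w)/(-0.16*sin(w)^2 + 1.01*sin(w) - 2.08) = (0.0256*sin(w)^2 + 2.0864*sin(w) - 6.918)*cos(w)/(0.0256*sin(w)^4 - 0.3232*sin(w)^3 + 1.6857*sin(w)^2 - 4.2016*sin(w) + 4.3264)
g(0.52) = -4.08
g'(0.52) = -1.95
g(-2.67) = -2.51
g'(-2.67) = 1.06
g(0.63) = -4.29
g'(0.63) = -1.93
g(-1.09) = -2.06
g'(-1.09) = -0.42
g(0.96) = -4.89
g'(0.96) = -1.61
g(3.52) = -2.61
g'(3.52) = 1.17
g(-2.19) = -2.12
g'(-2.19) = 0.55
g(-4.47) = -5.34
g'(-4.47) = 0.75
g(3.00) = -3.37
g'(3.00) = 1.74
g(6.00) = -2.73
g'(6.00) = -1.28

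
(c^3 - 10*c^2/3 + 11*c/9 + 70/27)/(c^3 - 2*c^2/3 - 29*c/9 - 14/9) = (c - 5/3)/(c + 1)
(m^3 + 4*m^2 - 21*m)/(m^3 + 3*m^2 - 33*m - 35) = m*(m - 3)/(m^2 - 4*m - 5)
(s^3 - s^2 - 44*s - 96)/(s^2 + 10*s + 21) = (s^2 - 4*s - 32)/(s + 7)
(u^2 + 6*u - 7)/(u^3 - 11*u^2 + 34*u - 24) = (u + 7)/(u^2 - 10*u + 24)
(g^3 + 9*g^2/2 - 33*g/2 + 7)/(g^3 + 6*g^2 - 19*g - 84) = (g^2 - 5*g/2 + 1)/(g^2 - g - 12)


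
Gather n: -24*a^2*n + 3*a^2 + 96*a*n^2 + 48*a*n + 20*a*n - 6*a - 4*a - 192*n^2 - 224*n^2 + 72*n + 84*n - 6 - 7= 3*a^2 - 10*a + n^2*(96*a - 416) + n*(-24*a^2 + 68*a + 156) - 13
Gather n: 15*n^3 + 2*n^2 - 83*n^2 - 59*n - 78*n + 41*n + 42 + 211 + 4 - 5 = 15*n^3 - 81*n^2 - 96*n + 252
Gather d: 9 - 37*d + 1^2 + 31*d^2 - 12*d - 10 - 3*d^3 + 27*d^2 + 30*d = -3*d^3 + 58*d^2 - 19*d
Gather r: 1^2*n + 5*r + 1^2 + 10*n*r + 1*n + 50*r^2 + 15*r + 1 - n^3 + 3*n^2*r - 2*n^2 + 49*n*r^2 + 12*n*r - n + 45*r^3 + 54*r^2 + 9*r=-n^3 - 2*n^2 + n + 45*r^3 + r^2*(49*n + 104) + r*(3*n^2 + 22*n + 29) + 2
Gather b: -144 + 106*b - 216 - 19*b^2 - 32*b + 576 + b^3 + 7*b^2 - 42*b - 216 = b^3 - 12*b^2 + 32*b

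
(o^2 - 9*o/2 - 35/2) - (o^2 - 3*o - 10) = -3*o/2 - 15/2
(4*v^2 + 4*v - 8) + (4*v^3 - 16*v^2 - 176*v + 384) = 4*v^3 - 12*v^2 - 172*v + 376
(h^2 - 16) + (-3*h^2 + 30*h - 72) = -2*h^2 + 30*h - 88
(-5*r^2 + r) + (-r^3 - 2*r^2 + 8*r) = -r^3 - 7*r^2 + 9*r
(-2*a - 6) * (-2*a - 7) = 4*a^2 + 26*a + 42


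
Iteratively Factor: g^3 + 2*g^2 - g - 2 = (g - 1)*(g^2 + 3*g + 2) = (g - 1)*(g + 2)*(g + 1)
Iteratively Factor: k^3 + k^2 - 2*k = (k)*(k^2 + k - 2) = k*(k - 1)*(k + 2)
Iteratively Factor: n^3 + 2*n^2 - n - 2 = (n + 1)*(n^2 + n - 2) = (n - 1)*(n + 1)*(n + 2)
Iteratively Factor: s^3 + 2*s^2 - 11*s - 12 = (s + 1)*(s^2 + s - 12) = (s + 1)*(s + 4)*(s - 3)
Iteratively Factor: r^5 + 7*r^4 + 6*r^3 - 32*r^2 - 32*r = (r - 2)*(r^4 + 9*r^3 + 24*r^2 + 16*r) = (r - 2)*(r + 4)*(r^3 + 5*r^2 + 4*r) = (r - 2)*(r + 1)*(r + 4)*(r^2 + 4*r) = r*(r - 2)*(r + 1)*(r + 4)*(r + 4)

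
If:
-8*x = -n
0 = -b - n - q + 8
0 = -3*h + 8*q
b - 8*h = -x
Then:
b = 512/67 - 515*x/67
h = 64/67 - 56*x/67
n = 8*x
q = 24/67 - 21*x/67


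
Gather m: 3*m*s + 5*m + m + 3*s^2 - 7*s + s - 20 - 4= m*(3*s + 6) + 3*s^2 - 6*s - 24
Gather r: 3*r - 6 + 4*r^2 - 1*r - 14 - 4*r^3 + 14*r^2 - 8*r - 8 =-4*r^3 + 18*r^2 - 6*r - 28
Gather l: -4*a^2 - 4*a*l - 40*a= -4*a^2 - 4*a*l - 40*a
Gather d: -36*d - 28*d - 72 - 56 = -64*d - 128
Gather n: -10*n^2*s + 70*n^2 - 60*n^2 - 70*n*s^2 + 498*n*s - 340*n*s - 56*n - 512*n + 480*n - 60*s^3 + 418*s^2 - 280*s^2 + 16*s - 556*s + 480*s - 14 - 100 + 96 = n^2*(10 - 10*s) + n*(-70*s^2 + 158*s - 88) - 60*s^3 + 138*s^2 - 60*s - 18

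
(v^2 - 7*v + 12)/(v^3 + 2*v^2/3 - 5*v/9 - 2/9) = 9*(v^2 - 7*v + 12)/(9*v^3 + 6*v^2 - 5*v - 2)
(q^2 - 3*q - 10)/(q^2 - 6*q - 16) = (q - 5)/(q - 8)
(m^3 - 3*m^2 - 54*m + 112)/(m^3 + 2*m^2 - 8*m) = (m^2 - m - 56)/(m*(m + 4))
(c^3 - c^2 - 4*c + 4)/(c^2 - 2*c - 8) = (c^2 - 3*c + 2)/(c - 4)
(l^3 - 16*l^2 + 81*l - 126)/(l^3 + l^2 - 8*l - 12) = (l^2 - 13*l + 42)/(l^2 + 4*l + 4)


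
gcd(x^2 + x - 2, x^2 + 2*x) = x + 2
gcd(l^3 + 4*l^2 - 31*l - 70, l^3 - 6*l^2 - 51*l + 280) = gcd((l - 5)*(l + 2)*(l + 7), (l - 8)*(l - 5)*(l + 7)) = l^2 + 2*l - 35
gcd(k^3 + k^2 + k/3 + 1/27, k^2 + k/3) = k + 1/3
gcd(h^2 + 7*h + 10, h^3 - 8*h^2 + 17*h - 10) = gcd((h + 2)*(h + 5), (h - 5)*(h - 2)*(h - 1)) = 1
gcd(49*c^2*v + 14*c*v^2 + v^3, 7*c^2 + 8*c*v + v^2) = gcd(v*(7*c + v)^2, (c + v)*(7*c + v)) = 7*c + v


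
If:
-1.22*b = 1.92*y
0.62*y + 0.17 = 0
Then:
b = 0.43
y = -0.27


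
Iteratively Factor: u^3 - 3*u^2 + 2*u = (u)*(u^2 - 3*u + 2) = u*(u - 1)*(u - 2)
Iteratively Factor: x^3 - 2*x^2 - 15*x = (x)*(x^2 - 2*x - 15) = x*(x + 3)*(x - 5)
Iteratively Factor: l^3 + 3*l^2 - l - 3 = (l + 3)*(l^2 - 1) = (l - 1)*(l + 3)*(l + 1)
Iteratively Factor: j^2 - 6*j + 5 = (j - 1)*(j - 5)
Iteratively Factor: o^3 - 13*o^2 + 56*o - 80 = (o - 4)*(o^2 - 9*o + 20) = (o - 5)*(o - 4)*(o - 4)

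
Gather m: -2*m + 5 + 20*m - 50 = 18*m - 45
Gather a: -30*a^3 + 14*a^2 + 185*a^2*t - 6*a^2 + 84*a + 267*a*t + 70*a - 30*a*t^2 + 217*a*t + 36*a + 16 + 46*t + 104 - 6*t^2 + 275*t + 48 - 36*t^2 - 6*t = -30*a^3 + a^2*(185*t + 8) + a*(-30*t^2 + 484*t + 190) - 42*t^2 + 315*t + 168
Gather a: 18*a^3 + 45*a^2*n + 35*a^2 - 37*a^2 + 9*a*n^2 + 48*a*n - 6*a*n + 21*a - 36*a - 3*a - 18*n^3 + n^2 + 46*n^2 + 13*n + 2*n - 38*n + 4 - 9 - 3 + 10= 18*a^3 + a^2*(45*n - 2) + a*(9*n^2 + 42*n - 18) - 18*n^3 + 47*n^2 - 23*n + 2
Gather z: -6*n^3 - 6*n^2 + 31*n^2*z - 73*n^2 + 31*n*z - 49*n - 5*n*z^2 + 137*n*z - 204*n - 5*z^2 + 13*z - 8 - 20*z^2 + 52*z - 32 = -6*n^3 - 79*n^2 - 253*n + z^2*(-5*n - 25) + z*(31*n^2 + 168*n + 65) - 40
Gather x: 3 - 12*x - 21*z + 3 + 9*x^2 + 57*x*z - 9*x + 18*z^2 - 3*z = 9*x^2 + x*(57*z - 21) + 18*z^2 - 24*z + 6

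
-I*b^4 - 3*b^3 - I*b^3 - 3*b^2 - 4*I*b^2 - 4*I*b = b*(b - 4*I)*(b + I)*(-I*b - I)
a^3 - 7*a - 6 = (a - 3)*(a + 1)*(a + 2)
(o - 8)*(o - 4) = o^2 - 12*o + 32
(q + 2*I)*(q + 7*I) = q^2 + 9*I*q - 14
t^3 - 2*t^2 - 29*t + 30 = (t - 6)*(t - 1)*(t + 5)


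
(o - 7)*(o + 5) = o^2 - 2*o - 35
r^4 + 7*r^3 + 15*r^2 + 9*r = r*(r + 1)*(r + 3)^2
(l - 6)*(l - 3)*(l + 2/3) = l^3 - 25*l^2/3 + 12*l + 12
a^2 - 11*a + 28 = (a - 7)*(a - 4)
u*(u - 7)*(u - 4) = u^3 - 11*u^2 + 28*u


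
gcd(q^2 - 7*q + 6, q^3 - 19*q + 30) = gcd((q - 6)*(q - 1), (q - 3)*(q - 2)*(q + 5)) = 1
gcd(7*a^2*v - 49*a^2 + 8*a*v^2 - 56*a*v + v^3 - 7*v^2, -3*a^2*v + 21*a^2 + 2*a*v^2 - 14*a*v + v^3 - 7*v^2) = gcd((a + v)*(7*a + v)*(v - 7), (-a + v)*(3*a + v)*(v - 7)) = v - 7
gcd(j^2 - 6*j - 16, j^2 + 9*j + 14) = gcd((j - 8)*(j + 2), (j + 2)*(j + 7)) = j + 2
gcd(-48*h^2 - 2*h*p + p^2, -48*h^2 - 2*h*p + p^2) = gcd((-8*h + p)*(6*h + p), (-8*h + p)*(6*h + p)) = -48*h^2 - 2*h*p + p^2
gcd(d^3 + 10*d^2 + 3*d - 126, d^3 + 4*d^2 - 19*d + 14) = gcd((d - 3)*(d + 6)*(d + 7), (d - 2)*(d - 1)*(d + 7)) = d + 7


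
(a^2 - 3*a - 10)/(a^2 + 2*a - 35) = (a + 2)/(a + 7)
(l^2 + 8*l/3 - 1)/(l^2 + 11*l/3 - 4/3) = (l + 3)/(l + 4)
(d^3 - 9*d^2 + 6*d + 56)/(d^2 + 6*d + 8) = (d^2 - 11*d + 28)/(d + 4)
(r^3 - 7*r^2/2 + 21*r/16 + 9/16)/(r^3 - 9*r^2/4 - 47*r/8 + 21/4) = (4*r^2 - 11*r - 3)/(2*(2*r^2 - 3*r - 14))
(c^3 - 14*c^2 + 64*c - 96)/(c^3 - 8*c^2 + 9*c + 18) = (c^2 - 8*c + 16)/(c^2 - 2*c - 3)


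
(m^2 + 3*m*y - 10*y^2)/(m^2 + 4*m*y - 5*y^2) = (-m + 2*y)/(-m + y)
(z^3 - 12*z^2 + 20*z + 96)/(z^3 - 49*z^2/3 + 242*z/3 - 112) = 3*(z + 2)/(3*z - 7)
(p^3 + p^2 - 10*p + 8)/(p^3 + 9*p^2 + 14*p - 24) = (p - 2)/(p + 6)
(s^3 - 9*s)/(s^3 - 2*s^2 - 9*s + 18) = s/(s - 2)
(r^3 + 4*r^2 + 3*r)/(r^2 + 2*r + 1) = r*(r + 3)/(r + 1)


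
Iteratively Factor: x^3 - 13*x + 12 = (x - 1)*(x^2 + x - 12) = (x - 1)*(x + 4)*(x - 3)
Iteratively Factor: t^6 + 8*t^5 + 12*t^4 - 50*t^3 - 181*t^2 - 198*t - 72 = (t - 3)*(t^5 + 11*t^4 + 45*t^3 + 85*t^2 + 74*t + 24) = (t - 3)*(t + 2)*(t^4 + 9*t^3 + 27*t^2 + 31*t + 12) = (t - 3)*(t + 1)*(t + 2)*(t^3 + 8*t^2 + 19*t + 12) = (t - 3)*(t + 1)*(t + 2)*(t + 3)*(t^2 + 5*t + 4) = (t - 3)*(t + 1)*(t + 2)*(t + 3)*(t + 4)*(t + 1)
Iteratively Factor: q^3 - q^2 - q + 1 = (q - 1)*(q^2 - 1) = (q - 1)*(q + 1)*(q - 1)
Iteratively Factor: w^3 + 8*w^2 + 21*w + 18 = (w + 3)*(w^2 + 5*w + 6) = (w + 2)*(w + 3)*(w + 3)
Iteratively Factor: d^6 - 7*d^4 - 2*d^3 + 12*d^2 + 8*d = (d - 2)*(d^5 + 2*d^4 - 3*d^3 - 8*d^2 - 4*d) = (d - 2)*(d + 2)*(d^4 - 3*d^2 - 2*d) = d*(d - 2)*(d + 2)*(d^3 - 3*d - 2) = d*(d - 2)*(d + 1)*(d + 2)*(d^2 - d - 2) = d*(d - 2)*(d + 1)^2*(d + 2)*(d - 2)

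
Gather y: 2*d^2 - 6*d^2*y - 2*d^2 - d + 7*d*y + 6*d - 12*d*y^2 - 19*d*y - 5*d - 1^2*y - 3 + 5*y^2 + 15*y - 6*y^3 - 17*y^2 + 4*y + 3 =-6*y^3 + y^2*(-12*d - 12) + y*(-6*d^2 - 12*d + 18)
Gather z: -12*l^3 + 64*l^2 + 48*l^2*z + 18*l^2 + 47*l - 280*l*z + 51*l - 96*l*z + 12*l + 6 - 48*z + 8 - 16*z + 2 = -12*l^3 + 82*l^2 + 110*l + z*(48*l^2 - 376*l - 64) + 16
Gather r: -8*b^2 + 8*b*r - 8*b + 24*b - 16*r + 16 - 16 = -8*b^2 + 16*b + r*(8*b - 16)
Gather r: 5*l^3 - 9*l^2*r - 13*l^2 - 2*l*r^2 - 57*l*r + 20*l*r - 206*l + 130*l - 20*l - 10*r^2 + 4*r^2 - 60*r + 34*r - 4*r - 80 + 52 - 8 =5*l^3 - 13*l^2 - 96*l + r^2*(-2*l - 6) + r*(-9*l^2 - 37*l - 30) - 36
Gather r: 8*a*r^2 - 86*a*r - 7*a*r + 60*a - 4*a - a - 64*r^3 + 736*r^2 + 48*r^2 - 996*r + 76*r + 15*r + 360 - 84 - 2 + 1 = 55*a - 64*r^3 + r^2*(8*a + 784) + r*(-93*a - 905) + 275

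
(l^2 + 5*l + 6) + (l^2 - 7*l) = 2*l^2 - 2*l + 6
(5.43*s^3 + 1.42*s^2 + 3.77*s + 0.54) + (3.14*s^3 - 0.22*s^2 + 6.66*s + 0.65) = 8.57*s^3 + 1.2*s^2 + 10.43*s + 1.19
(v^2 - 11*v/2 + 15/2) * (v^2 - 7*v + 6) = v^4 - 25*v^3/2 + 52*v^2 - 171*v/2 + 45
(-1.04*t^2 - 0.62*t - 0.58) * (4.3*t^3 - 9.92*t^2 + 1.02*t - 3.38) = -4.472*t^5 + 7.6508*t^4 + 2.5956*t^3 + 8.6364*t^2 + 1.504*t + 1.9604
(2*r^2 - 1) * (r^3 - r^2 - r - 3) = 2*r^5 - 2*r^4 - 3*r^3 - 5*r^2 + r + 3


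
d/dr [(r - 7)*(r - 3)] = 2*r - 10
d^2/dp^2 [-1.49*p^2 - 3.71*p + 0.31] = -2.98000000000000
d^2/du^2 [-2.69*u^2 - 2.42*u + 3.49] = -5.38000000000000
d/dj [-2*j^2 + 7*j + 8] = 7 - 4*j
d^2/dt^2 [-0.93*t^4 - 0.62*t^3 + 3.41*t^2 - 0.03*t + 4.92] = -11.16*t^2 - 3.72*t + 6.82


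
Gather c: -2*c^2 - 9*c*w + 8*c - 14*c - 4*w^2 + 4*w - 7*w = -2*c^2 + c*(-9*w - 6) - 4*w^2 - 3*w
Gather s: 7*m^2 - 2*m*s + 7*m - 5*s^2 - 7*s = 7*m^2 + 7*m - 5*s^2 + s*(-2*m - 7)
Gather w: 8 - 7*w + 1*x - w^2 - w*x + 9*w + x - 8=-w^2 + w*(2 - x) + 2*x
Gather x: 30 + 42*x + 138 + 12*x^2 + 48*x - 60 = 12*x^2 + 90*x + 108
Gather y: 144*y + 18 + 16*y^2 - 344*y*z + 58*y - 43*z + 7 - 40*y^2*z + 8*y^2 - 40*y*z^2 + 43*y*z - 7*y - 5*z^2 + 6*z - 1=y^2*(24 - 40*z) + y*(-40*z^2 - 301*z + 195) - 5*z^2 - 37*z + 24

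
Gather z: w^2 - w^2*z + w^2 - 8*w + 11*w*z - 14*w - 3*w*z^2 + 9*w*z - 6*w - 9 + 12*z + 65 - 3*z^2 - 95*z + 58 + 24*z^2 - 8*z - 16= 2*w^2 - 28*w + z^2*(21 - 3*w) + z*(-w^2 + 20*w - 91) + 98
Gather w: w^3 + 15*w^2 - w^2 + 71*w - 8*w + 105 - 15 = w^3 + 14*w^2 + 63*w + 90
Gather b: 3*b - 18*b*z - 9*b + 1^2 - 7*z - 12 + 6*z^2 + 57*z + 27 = b*(-18*z - 6) + 6*z^2 + 50*z + 16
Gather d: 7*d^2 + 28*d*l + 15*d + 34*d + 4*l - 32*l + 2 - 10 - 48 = 7*d^2 + d*(28*l + 49) - 28*l - 56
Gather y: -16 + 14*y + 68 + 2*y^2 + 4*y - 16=2*y^2 + 18*y + 36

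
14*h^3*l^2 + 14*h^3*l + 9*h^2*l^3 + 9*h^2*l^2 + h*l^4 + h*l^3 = l*(2*h + l)*(7*h + l)*(h*l + h)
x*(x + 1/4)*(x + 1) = x^3 + 5*x^2/4 + x/4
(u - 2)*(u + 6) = u^2 + 4*u - 12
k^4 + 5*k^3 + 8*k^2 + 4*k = k*(k + 1)*(k + 2)^2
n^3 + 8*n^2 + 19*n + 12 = (n + 1)*(n + 3)*(n + 4)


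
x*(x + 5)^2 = x^3 + 10*x^2 + 25*x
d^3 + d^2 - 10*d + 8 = (d - 2)*(d - 1)*(d + 4)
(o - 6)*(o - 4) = o^2 - 10*o + 24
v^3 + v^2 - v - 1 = (v - 1)*(v + 1)^2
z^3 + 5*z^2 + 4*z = z*(z + 1)*(z + 4)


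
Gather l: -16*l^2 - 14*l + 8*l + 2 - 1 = -16*l^2 - 6*l + 1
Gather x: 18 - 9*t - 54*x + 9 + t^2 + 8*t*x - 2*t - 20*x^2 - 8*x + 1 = t^2 - 11*t - 20*x^2 + x*(8*t - 62) + 28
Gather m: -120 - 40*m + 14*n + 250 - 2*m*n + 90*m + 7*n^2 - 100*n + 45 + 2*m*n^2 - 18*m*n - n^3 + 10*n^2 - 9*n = m*(2*n^2 - 20*n + 50) - n^3 + 17*n^2 - 95*n + 175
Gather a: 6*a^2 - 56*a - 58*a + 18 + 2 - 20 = 6*a^2 - 114*a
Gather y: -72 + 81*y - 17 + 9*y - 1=90*y - 90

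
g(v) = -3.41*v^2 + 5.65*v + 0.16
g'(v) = 5.65 - 6.82*v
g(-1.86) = -22.15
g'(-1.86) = 18.34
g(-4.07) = -79.32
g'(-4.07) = 33.41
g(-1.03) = -9.28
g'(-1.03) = 12.67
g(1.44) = 1.23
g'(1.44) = -4.17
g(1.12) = 2.21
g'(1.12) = -1.99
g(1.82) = -0.85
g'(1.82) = -6.76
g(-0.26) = -1.54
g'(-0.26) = 7.42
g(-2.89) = -44.65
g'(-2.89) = 25.36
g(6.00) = -88.70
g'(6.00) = -35.27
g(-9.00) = -326.90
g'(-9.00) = 67.03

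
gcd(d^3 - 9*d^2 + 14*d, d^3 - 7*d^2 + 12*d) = d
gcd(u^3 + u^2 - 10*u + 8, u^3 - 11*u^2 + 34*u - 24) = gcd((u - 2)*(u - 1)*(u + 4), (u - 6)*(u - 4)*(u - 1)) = u - 1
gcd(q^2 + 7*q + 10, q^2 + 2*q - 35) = 1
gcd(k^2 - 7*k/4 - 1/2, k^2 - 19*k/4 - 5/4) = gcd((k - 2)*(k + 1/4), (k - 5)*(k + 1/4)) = k + 1/4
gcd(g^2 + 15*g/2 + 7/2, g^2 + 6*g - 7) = g + 7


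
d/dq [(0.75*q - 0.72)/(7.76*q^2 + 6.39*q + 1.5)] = (-5.82*q^2 + 11.1744*q + 5.7258)/(60.2176*q^4 + 99.1728*q^3 + 64.1121*q^2 + 19.17*q + 2.25)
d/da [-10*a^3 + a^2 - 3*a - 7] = -30*a^2 + 2*a - 3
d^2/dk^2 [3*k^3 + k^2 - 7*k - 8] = 18*k + 2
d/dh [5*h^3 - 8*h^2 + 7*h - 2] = 15*h^2 - 16*h + 7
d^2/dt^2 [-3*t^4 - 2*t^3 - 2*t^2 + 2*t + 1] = -36*t^2 - 12*t - 4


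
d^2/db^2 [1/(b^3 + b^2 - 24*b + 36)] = 2*(-(3*b + 1)*(b^3 + b^2 - 24*b + 36) + (3*b^2 + 2*b - 24)^2)/(b^3 + b^2 - 24*b + 36)^3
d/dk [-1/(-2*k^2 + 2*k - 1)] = 2*(1 - 2*k)/(2*k^2 - 2*k + 1)^2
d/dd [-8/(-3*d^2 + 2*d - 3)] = 16*(1 - 3*d)/(3*d^2 - 2*d + 3)^2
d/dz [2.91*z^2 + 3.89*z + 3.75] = 5.82*z + 3.89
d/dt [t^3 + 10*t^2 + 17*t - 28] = 3*t^2 + 20*t + 17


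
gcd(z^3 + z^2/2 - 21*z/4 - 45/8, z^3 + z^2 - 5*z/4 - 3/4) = z + 3/2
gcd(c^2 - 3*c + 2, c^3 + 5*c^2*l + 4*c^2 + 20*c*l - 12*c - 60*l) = c - 2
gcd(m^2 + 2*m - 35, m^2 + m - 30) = m - 5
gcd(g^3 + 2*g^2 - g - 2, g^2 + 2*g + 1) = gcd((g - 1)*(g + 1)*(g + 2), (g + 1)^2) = g + 1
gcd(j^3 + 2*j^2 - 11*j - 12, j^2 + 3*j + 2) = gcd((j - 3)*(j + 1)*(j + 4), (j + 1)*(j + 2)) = j + 1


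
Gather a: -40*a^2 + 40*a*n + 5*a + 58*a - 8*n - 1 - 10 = -40*a^2 + a*(40*n + 63) - 8*n - 11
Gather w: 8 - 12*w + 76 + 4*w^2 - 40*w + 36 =4*w^2 - 52*w + 120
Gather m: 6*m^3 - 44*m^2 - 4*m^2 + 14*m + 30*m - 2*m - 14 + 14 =6*m^3 - 48*m^2 + 42*m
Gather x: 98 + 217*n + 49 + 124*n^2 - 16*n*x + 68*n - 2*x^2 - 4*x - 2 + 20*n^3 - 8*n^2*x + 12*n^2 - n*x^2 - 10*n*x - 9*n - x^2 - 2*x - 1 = 20*n^3 + 136*n^2 + 276*n + x^2*(-n - 3) + x*(-8*n^2 - 26*n - 6) + 144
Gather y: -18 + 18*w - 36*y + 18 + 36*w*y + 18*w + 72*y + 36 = 36*w + y*(36*w + 36) + 36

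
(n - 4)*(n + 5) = n^2 + n - 20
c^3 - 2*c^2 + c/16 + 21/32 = (c - 7/4)*(c - 3/4)*(c + 1/2)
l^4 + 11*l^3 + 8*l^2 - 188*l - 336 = (l - 4)*(l + 2)*(l + 6)*(l + 7)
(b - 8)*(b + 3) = b^2 - 5*b - 24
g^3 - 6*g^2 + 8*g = g*(g - 4)*(g - 2)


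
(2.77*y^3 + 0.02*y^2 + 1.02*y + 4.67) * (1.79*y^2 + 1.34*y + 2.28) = 4.9583*y^5 + 3.7476*y^4 + 8.1682*y^3 + 9.7717*y^2 + 8.5834*y + 10.6476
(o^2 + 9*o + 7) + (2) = o^2 + 9*o + 9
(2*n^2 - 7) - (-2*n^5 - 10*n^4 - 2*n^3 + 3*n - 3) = 2*n^5 + 10*n^4 + 2*n^3 + 2*n^2 - 3*n - 4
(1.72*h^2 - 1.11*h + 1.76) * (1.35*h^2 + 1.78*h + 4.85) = 2.322*h^4 + 1.5631*h^3 + 8.7422*h^2 - 2.2507*h + 8.536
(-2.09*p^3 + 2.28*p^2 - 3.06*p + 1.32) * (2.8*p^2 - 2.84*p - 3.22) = -5.852*p^5 + 12.3196*p^4 - 8.3134*p^3 + 5.0448*p^2 + 6.1044*p - 4.2504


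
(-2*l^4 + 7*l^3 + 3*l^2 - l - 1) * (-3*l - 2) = 6*l^5 - 17*l^4 - 23*l^3 - 3*l^2 + 5*l + 2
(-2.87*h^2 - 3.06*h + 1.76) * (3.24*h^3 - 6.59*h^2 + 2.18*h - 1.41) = -9.2988*h^5 + 8.9989*h^4 + 19.6112*h^3 - 14.2225*h^2 + 8.1514*h - 2.4816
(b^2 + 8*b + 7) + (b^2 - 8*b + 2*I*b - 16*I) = 2*b^2 + 2*I*b + 7 - 16*I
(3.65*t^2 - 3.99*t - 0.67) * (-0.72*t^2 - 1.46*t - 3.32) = -2.628*t^4 - 2.4562*t^3 - 5.8102*t^2 + 14.225*t + 2.2244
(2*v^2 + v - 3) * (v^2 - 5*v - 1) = 2*v^4 - 9*v^3 - 10*v^2 + 14*v + 3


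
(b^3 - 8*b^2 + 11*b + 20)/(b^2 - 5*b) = b - 3 - 4/b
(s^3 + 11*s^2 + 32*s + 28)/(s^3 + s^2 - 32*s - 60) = (s^2 + 9*s + 14)/(s^2 - s - 30)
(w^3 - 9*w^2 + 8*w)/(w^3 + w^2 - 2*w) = (w - 8)/(w + 2)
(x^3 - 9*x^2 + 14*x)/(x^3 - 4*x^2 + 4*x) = (x - 7)/(x - 2)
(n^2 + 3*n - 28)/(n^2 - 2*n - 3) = (-n^2 - 3*n + 28)/(-n^2 + 2*n + 3)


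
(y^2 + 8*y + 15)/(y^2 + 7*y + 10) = (y + 3)/(y + 2)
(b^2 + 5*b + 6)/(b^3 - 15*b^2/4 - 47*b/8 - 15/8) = 8*(b^2 + 5*b + 6)/(8*b^3 - 30*b^2 - 47*b - 15)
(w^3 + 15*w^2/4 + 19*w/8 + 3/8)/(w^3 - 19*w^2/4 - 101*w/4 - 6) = (w + 1/2)/(w - 8)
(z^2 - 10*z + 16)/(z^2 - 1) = (z^2 - 10*z + 16)/(z^2 - 1)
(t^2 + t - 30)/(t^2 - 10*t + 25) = (t + 6)/(t - 5)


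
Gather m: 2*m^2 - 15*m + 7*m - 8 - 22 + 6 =2*m^2 - 8*m - 24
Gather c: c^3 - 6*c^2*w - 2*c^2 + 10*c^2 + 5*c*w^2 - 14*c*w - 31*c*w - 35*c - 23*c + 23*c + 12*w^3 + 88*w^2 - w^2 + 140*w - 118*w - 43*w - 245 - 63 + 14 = c^3 + c^2*(8 - 6*w) + c*(5*w^2 - 45*w - 35) + 12*w^3 + 87*w^2 - 21*w - 294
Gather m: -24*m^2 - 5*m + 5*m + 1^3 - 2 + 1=-24*m^2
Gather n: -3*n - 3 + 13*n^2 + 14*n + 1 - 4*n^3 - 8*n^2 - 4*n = -4*n^3 + 5*n^2 + 7*n - 2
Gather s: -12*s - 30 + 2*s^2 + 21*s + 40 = 2*s^2 + 9*s + 10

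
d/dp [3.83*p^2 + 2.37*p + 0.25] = 7.66*p + 2.37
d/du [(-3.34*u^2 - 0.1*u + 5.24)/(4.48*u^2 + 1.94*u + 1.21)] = (-6.0316*u^2 - 55.0332*u - 10.2866)/(20.0704*u^4 + 17.3824*u^3 + 14.6052*u^2 + 4.6948*u + 1.4641)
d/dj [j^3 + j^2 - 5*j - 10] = 3*j^2 + 2*j - 5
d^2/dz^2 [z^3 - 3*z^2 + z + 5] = 6*z - 6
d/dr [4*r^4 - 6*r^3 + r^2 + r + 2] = 16*r^3 - 18*r^2 + 2*r + 1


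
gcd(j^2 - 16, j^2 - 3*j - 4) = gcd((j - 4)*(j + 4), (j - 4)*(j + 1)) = j - 4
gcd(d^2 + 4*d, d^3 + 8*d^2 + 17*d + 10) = 1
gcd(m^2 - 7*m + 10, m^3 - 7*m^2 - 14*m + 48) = m - 2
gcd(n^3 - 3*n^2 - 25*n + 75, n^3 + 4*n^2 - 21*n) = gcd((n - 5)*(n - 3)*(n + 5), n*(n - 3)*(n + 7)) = n - 3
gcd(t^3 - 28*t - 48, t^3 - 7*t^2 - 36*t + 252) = t - 6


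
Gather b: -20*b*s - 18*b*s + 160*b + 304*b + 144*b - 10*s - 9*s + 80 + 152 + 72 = b*(608 - 38*s) - 19*s + 304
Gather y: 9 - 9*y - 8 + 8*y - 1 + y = 0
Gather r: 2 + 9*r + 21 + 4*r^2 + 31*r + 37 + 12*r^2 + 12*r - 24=16*r^2 + 52*r + 36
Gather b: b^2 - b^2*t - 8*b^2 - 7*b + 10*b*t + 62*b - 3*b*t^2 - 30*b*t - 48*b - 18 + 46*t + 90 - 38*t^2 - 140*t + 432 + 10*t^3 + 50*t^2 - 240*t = b^2*(-t - 7) + b*(-3*t^2 - 20*t + 7) + 10*t^3 + 12*t^2 - 334*t + 504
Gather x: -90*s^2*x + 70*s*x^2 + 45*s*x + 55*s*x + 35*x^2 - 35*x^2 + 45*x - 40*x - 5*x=70*s*x^2 + x*(-90*s^2 + 100*s)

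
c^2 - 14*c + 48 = (c - 8)*(c - 6)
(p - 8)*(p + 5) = p^2 - 3*p - 40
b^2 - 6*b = b*(b - 6)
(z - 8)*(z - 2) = z^2 - 10*z + 16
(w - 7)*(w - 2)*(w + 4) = w^3 - 5*w^2 - 22*w + 56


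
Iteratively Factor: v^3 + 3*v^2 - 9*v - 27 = (v + 3)*(v^2 - 9) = (v + 3)^2*(v - 3)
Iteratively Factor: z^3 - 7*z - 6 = (z + 1)*(z^2 - z - 6) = (z + 1)*(z + 2)*(z - 3)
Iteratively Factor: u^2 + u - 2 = (u + 2)*(u - 1)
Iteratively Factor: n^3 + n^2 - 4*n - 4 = (n + 1)*(n^2 - 4) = (n + 1)*(n + 2)*(n - 2)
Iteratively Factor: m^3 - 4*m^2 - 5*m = (m)*(m^2 - 4*m - 5) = m*(m + 1)*(m - 5)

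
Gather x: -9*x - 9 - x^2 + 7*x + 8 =-x^2 - 2*x - 1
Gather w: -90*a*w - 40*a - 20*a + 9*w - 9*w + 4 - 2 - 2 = -90*a*w - 60*a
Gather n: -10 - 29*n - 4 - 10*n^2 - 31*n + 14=-10*n^2 - 60*n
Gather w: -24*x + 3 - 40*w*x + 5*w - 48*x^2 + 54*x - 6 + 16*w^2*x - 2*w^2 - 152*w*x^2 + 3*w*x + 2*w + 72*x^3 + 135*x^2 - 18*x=w^2*(16*x - 2) + w*(-152*x^2 - 37*x + 7) + 72*x^3 + 87*x^2 + 12*x - 3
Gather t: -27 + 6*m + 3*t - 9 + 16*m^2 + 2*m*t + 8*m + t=16*m^2 + 14*m + t*(2*m + 4) - 36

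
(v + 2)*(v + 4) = v^2 + 6*v + 8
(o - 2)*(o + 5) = o^2 + 3*o - 10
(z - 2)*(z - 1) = z^2 - 3*z + 2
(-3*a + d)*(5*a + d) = -15*a^2 + 2*a*d + d^2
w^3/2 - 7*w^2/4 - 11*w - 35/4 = (w/2 + 1/2)*(w - 7)*(w + 5/2)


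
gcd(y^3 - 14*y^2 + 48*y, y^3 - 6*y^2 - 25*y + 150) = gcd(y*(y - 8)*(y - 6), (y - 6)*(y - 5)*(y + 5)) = y - 6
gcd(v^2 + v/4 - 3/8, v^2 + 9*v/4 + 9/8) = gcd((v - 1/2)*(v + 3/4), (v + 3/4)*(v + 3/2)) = v + 3/4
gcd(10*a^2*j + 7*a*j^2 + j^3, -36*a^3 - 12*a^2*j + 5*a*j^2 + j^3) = 2*a + j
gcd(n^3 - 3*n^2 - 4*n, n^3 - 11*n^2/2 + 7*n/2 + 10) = n^2 - 3*n - 4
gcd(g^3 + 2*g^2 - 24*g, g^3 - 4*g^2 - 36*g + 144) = g^2 + 2*g - 24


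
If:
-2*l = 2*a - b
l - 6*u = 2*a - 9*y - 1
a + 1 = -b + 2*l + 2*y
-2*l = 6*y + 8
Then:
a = 2*y/3 - 1/3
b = -14*y/3 - 26/3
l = -3*y - 4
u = 7*y/9 - 7/18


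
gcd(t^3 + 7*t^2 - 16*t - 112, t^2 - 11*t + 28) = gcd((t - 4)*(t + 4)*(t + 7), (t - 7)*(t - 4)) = t - 4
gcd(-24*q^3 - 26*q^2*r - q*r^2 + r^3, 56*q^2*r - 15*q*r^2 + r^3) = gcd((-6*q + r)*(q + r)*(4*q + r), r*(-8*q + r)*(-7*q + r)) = 1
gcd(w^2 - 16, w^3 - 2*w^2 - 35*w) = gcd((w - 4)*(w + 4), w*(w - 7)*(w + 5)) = 1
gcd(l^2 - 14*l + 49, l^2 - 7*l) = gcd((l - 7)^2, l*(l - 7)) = l - 7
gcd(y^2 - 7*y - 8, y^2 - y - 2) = y + 1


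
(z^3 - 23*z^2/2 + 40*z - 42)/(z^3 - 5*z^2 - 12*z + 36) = (z - 7/2)/(z + 3)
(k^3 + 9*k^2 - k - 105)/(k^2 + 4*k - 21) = k + 5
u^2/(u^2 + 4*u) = u/(u + 4)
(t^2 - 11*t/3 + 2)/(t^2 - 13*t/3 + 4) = (3*t - 2)/(3*t - 4)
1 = 1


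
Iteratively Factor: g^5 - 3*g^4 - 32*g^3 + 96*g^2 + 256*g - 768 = (g + 4)*(g^4 - 7*g^3 - 4*g^2 + 112*g - 192) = (g - 3)*(g + 4)*(g^3 - 4*g^2 - 16*g + 64) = (g - 4)*(g - 3)*(g + 4)*(g^2 - 16) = (g - 4)^2*(g - 3)*(g + 4)*(g + 4)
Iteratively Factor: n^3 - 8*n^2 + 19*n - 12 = (n - 4)*(n^2 - 4*n + 3) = (n - 4)*(n - 3)*(n - 1)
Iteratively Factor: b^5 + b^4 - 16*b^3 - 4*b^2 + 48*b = (b - 2)*(b^4 + 3*b^3 - 10*b^2 - 24*b) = (b - 3)*(b - 2)*(b^3 + 6*b^2 + 8*b) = (b - 3)*(b - 2)*(b + 4)*(b^2 + 2*b) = b*(b - 3)*(b - 2)*(b + 4)*(b + 2)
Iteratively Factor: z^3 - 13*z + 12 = (z - 3)*(z^2 + 3*z - 4) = (z - 3)*(z + 4)*(z - 1)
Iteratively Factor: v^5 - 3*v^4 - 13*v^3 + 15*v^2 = (v - 5)*(v^4 + 2*v^3 - 3*v^2) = v*(v - 5)*(v^3 + 2*v^2 - 3*v) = v*(v - 5)*(v - 1)*(v^2 + 3*v) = v*(v - 5)*(v - 1)*(v + 3)*(v)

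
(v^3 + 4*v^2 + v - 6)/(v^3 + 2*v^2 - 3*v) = (v + 2)/v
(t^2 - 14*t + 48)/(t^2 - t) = (t^2 - 14*t + 48)/(t*(t - 1))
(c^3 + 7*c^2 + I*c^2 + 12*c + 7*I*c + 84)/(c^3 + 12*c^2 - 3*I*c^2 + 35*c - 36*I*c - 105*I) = (c + 4*I)/(c + 5)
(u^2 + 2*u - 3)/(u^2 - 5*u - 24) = (u - 1)/(u - 8)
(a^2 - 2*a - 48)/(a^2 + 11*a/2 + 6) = 2*(a^2 - 2*a - 48)/(2*a^2 + 11*a + 12)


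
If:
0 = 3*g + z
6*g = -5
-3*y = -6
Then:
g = -5/6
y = 2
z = 5/2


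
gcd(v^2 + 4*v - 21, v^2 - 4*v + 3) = v - 3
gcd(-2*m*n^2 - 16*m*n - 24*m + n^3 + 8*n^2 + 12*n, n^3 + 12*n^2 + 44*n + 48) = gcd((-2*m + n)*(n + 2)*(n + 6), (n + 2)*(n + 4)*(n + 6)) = n^2 + 8*n + 12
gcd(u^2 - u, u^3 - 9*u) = u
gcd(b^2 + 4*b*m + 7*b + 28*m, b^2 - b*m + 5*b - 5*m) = 1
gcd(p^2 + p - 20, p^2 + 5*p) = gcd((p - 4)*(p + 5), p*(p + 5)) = p + 5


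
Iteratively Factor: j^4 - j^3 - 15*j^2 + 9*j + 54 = (j + 2)*(j^3 - 3*j^2 - 9*j + 27) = (j - 3)*(j + 2)*(j^2 - 9) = (j - 3)*(j + 2)*(j + 3)*(j - 3)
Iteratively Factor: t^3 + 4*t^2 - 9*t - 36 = (t + 4)*(t^2 - 9) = (t + 3)*(t + 4)*(t - 3)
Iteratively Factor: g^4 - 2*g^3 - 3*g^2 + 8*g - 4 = (g - 1)*(g^3 - g^2 - 4*g + 4) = (g - 1)*(g + 2)*(g^2 - 3*g + 2) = (g - 1)^2*(g + 2)*(g - 2)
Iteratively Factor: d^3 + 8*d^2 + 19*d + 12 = (d + 1)*(d^2 + 7*d + 12) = (d + 1)*(d + 3)*(d + 4)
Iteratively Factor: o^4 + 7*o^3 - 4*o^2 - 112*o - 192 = (o + 4)*(o^3 + 3*o^2 - 16*o - 48) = (o + 4)^2*(o^2 - o - 12) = (o - 4)*(o + 4)^2*(o + 3)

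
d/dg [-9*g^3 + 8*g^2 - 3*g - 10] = -27*g^2 + 16*g - 3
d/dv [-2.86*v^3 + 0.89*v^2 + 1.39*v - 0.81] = -8.58*v^2 + 1.78*v + 1.39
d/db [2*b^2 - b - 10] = 4*b - 1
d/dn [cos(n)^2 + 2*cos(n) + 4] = -2*(cos(n) + 1)*sin(n)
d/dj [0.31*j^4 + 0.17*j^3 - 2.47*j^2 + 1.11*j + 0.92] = 1.24*j^3 + 0.51*j^2 - 4.94*j + 1.11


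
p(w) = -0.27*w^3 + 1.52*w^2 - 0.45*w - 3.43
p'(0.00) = -0.45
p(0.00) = -3.43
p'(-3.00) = -16.86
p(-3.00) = 18.89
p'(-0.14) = -0.89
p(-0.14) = -3.34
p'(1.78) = 2.39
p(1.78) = -0.94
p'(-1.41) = -6.35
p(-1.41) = 0.98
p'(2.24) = 2.30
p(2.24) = 0.15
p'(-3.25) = -18.89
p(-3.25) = 23.36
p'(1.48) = 2.27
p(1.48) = -1.64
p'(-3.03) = -17.10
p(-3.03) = 19.40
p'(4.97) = -5.35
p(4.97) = -1.27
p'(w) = -0.81*w^2 + 3.04*w - 0.45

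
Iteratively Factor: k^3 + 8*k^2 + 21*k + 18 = (k + 2)*(k^2 + 6*k + 9) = (k + 2)*(k + 3)*(k + 3)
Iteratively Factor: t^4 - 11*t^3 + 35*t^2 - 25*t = (t - 5)*(t^3 - 6*t^2 + 5*t) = (t - 5)^2*(t^2 - t) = (t - 5)^2*(t - 1)*(t)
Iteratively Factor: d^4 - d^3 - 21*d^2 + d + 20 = (d - 5)*(d^3 + 4*d^2 - d - 4) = (d - 5)*(d - 1)*(d^2 + 5*d + 4) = (d - 5)*(d - 1)*(d + 4)*(d + 1)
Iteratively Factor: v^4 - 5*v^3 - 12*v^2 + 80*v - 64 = (v - 1)*(v^3 - 4*v^2 - 16*v + 64) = (v - 4)*(v - 1)*(v^2 - 16) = (v - 4)*(v - 1)*(v + 4)*(v - 4)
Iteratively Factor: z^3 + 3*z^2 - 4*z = (z)*(z^2 + 3*z - 4) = z*(z - 1)*(z + 4)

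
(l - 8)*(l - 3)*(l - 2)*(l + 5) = l^4 - 8*l^3 - 19*l^2 + 182*l - 240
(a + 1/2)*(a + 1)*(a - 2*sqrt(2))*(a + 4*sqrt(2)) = a^4 + 3*a^3/2 + 2*sqrt(2)*a^3 - 31*a^2/2 + 3*sqrt(2)*a^2 - 24*a + sqrt(2)*a - 8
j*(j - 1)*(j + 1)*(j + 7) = j^4 + 7*j^3 - j^2 - 7*j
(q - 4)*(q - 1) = q^2 - 5*q + 4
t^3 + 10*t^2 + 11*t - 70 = (t - 2)*(t + 5)*(t + 7)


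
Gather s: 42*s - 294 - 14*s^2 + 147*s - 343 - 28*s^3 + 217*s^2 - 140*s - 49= -28*s^3 + 203*s^2 + 49*s - 686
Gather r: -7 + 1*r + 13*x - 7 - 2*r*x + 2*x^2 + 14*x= r*(1 - 2*x) + 2*x^2 + 27*x - 14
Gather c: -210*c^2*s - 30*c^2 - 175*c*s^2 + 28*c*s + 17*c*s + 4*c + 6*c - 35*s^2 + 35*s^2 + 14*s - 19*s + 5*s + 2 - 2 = c^2*(-210*s - 30) + c*(-175*s^2 + 45*s + 10)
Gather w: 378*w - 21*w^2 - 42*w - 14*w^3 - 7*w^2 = -14*w^3 - 28*w^2 + 336*w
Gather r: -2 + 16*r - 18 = 16*r - 20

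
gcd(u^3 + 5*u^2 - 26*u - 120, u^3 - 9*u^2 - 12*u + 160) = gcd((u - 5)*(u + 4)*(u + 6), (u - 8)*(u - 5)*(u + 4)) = u^2 - u - 20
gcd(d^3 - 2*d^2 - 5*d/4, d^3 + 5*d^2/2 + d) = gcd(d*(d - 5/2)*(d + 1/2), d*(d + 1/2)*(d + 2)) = d^2 + d/2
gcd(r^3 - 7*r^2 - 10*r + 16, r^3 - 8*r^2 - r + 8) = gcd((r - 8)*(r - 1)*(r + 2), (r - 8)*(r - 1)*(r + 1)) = r^2 - 9*r + 8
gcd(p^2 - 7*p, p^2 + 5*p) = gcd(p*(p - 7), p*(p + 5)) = p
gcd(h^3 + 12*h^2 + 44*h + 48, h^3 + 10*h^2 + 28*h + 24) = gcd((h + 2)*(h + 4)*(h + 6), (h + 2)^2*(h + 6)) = h^2 + 8*h + 12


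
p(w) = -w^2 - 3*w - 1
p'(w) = -2*w - 3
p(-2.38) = 0.48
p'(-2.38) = 1.76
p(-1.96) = 1.04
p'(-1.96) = 0.92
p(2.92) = -18.29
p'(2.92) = -8.84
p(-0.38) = -0.00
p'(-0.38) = -2.24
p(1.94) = -10.58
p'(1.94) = -6.88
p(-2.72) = -0.24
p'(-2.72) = 2.44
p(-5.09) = -11.64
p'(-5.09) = 7.18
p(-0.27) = -0.26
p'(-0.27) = -2.46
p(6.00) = -55.00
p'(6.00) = -15.00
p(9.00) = -109.00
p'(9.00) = -21.00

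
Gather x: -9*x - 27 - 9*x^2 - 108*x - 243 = -9*x^2 - 117*x - 270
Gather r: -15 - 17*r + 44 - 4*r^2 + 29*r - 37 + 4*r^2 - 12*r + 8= 0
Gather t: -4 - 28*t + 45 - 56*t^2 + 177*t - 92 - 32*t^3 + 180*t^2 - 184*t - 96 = -32*t^3 + 124*t^2 - 35*t - 147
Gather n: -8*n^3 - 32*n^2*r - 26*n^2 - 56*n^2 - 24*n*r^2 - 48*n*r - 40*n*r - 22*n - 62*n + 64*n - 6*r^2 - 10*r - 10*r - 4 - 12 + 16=-8*n^3 + n^2*(-32*r - 82) + n*(-24*r^2 - 88*r - 20) - 6*r^2 - 20*r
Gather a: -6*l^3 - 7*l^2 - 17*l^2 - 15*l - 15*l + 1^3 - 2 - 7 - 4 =-6*l^3 - 24*l^2 - 30*l - 12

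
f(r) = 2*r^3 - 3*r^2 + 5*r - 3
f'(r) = 6*r^2 - 6*r + 5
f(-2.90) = -91.51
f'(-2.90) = 72.86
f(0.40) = -1.35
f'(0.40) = 3.56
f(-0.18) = -4.01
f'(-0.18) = 6.27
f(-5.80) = -523.14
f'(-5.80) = 241.64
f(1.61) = 5.62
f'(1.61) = 10.89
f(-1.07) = -14.23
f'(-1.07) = 18.29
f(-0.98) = -12.66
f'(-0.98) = 16.64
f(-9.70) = -2159.12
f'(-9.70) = 627.74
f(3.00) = 39.00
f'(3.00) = 41.00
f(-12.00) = -3951.00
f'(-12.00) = 941.00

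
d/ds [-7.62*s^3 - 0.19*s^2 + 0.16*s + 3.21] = -22.86*s^2 - 0.38*s + 0.16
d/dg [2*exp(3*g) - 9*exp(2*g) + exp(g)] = (6*exp(2*g) - 18*exp(g) + 1)*exp(g)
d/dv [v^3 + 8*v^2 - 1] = v*(3*v + 16)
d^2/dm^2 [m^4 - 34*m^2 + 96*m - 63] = 12*m^2 - 68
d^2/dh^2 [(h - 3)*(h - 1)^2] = 6*h - 10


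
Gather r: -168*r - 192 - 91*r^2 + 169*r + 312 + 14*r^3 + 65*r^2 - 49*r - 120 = 14*r^3 - 26*r^2 - 48*r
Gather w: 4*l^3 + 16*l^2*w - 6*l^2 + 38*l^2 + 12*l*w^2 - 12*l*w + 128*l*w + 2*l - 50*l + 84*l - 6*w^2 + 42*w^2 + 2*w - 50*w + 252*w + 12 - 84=4*l^3 + 32*l^2 + 36*l + w^2*(12*l + 36) + w*(16*l^2 + 116*l + 204) - 72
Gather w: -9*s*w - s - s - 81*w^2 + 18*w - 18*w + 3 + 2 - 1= -9*s*w - 2*s - 81*w^2 + 4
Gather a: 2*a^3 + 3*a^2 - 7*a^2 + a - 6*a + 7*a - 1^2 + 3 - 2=2*a^3 - 4*a^2 + 2*a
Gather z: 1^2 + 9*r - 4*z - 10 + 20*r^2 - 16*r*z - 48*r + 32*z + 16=20*r^2 - 39*r + z*(28 - 16*r) + 7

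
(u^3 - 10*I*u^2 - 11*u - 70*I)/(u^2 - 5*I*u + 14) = u - 5*I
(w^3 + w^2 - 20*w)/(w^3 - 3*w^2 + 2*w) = (w^2 + w - 20)/(w^2 - 3*w + 2)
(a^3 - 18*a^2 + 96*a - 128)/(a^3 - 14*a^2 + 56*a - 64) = (a - 8)/(a - 4)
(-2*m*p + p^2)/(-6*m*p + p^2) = (2*m - p)/(6*m - p)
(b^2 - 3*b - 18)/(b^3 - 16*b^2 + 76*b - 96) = (b + 3)/(b^2 - 10*b + 16)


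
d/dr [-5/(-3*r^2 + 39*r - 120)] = 5*(13 - 2*r)/(3*(r^2 - 13*r + 40)^2)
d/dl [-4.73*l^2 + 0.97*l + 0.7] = 0.97 - 9.46*l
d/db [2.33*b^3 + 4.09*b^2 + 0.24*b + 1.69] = 6.99*b^2 + 8.18*b + 0.24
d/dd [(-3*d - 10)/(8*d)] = 5/(4*d^2)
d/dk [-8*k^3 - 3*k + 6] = -24*k^2 - 3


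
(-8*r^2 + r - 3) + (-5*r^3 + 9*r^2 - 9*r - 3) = -5*r^3 + r^2 - 8*r - 6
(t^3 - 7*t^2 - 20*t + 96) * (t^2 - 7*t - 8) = t^5 - 14*t^4 + 21*t^3 + 292*t^2 - 512*t - 768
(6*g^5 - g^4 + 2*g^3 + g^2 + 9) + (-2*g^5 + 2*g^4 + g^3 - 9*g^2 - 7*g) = 4*g^5 + g^4 + 3*g^3 - 8*g^2 - 7*g + 9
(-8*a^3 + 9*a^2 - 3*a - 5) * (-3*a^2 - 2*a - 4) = 24*a^5 - 11*a^4 + 23*a^3 - 15*a^2 + 22*a + 20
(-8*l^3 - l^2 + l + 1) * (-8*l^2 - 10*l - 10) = 64*l^5 + 88*l^4 + 82*l^3 - 8*l^2 - 20*l - 10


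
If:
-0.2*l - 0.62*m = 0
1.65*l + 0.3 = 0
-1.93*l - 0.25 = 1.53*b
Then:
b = 0.07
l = -0.18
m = 0.06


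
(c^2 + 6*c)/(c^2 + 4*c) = (c + 6)/(c + 4)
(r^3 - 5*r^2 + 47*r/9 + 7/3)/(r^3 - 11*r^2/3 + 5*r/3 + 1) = (r - 7/3)/(r - 1)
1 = 1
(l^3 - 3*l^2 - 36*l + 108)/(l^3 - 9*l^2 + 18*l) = (l + 6)/l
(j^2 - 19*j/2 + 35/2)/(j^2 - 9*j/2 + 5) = (j - 7)/(j - 2)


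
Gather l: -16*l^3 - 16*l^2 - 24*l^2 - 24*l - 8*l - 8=-16*l^3 - 40*l^2 - 32*l - 8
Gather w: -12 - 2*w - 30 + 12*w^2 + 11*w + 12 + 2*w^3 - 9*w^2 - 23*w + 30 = 2*w^3 + 3*w^2 - 14*w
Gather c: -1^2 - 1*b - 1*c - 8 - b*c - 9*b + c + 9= -b*c - 10*b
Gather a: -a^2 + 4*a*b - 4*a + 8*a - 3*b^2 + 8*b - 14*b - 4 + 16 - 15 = -a^2 + a*(4*b + 4) - 3*b^2 - 6*b - 3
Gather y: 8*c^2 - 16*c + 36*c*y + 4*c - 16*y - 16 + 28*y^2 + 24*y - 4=8*c^2 - 12*c + 28*y^2 + y*(36*c + 8) - 20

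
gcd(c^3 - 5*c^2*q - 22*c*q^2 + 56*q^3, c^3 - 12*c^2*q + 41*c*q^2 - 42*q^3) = c^2 - 9*c*q + 14*q^2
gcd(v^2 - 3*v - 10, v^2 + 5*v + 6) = v + 2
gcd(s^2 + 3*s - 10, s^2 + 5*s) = s + 5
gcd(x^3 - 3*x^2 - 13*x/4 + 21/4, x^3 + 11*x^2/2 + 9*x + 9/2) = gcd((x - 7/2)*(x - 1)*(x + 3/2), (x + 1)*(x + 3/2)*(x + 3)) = x + 3/2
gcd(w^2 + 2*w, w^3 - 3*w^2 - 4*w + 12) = w + 2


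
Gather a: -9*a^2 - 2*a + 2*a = -9*a^2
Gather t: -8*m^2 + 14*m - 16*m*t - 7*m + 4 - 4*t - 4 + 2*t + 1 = -8*m^2 + 7*m + t*(-16*m - 2) + 1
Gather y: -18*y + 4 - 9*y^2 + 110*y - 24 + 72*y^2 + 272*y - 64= 63*y^2 + 364*y - 84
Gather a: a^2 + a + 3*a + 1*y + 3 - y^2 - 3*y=a^2 + 4*a - y^2 - 2*y + 3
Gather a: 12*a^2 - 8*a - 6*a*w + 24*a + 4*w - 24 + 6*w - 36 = 12*a^2 + a*(16 - 6*w) + 10*w - 60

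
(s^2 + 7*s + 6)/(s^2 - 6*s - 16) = (s^2 + 7*s + 6)/(s^2 - 6*s - 16)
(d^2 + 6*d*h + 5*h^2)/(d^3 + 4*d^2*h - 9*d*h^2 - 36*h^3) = (d^2 + 6*d*h + 5*h^2)/(d^3 + 4*d^2*h - 9*d*h^2 - 36*h^3)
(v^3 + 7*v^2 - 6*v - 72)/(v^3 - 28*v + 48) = (v^2 + v - 12)/(v^2 - 6*v + 8)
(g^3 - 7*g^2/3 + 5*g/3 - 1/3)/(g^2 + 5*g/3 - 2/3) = (g^2 - 2*g + 1)/(g + 2)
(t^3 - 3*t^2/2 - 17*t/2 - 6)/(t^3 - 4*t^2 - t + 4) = (t + 3/2)/(t - 1)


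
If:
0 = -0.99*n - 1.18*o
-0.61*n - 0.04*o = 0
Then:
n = 0.00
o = 0.00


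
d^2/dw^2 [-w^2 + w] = -2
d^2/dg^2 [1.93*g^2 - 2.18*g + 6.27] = 3.86000000000000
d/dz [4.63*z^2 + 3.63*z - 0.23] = 9.26*z + 3.63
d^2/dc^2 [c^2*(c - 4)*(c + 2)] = 12*c^2 - 12*c - 16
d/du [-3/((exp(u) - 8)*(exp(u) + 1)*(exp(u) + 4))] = 3*((exp(u) - 8)*(exp(u) + 1) + (exp(u) - 8)*(exp(u) + 4) + (exp(u) + 1)*(exp(u) + 4))/(4*(exp(u) - 8)^2*(exp(u) + 4)^2*cosh(u/2)^2)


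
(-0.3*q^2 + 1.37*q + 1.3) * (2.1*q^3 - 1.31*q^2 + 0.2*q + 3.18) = -0.63*q^5 + 3.27*q^4 + 0.8753*q^3 - 2.383*q^2 + 4.6166*q + 4.134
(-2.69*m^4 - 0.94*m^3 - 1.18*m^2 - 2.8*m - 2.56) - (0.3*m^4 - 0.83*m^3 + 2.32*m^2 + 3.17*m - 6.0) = -2.99*m^4 - 0.11*m^3 - 3.5*m^2 - 5.97*m + 3.44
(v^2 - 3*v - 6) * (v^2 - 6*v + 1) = v^4 - 9*v^3 + 13*v^2 + 33*v - 6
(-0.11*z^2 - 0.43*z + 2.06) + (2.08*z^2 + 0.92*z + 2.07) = 1.97*z^2 + 0.49*z + 4.13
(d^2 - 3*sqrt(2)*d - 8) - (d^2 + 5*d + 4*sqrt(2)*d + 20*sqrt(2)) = -7*sqrt(2)*d - 5*d - 20*sqrt(2) - 8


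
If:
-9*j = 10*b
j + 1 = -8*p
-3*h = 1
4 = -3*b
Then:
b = -4/3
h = -1/3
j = 40/27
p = -67/216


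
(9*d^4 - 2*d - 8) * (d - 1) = 9*d^5 - 9*d^4 - 2*d^2 - 6*d + 8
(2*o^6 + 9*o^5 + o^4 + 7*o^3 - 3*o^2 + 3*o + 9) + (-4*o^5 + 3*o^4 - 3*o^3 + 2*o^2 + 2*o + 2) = 2*o^6 + 5*o^5 + 4*o^4 + 4*o^3 - o^2 + 5*o + 11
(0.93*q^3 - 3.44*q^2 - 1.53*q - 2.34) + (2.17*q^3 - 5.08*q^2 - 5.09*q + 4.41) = 3.1*q^3 - 8.52*q^2 - 6.62*q + 2.07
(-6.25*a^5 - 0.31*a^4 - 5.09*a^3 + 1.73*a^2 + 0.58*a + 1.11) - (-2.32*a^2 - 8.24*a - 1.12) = -6.25*a^5 - 0.31*a^4 - 5.09*a^3 + 4.05*a^2 + 8.82*a + 2.23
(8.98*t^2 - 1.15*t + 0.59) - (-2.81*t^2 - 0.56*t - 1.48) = 11.79*t^2 - 0.59*t + 2.07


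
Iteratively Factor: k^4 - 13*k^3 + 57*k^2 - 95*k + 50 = (k - 5)*(k^3 - 8*k^2 + 17*k - 10) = (k - 5)*(k - 2)*(k^2 - 6*k + 5) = (k - 5)*(k - 2)*(k - 1)*(k - 5)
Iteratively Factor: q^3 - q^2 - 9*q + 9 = (q - 1)*(q^2 - 9) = (q - 3)*(q - 1)*(q + 3)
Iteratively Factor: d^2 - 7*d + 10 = (d - 2)*(d - 5)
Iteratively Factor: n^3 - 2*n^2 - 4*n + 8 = (n - 2)*(n^2 - 4) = (n - 2)^2*(n + 2)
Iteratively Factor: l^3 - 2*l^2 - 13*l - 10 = (l + 1)*(l^2 - 3*l - 10) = (l - 5)*(l + 1)*(l + 2)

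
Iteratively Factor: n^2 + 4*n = (n)*(n + 4)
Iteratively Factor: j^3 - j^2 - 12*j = (j - 4)*(j^2 + 3*j) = j*(j - 4)*(j + 3)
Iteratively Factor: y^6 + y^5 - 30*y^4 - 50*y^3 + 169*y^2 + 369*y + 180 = (y + 3)*(y^5 - 2*y^4 - 24*y^3 + 22*y^2 + 103*y + 60) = (y + 1)*(y + 3)*(y^4 - 3*y^3 - 21*y^2 + 43*y + 60) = (y + 1)^2*(y + 3)*(y^3 - 4*y^2 - 17*y + 60) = (y - 5)*(y + 1)^2*(y + 3)*(y^2 + y - 12) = (y - 5)*(y - 3)*(y + 1)^2*(y + 3)*(y + 4)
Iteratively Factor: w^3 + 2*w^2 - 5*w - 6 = (w - 2)*(w^2 + 4*w + 3) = (w - 2)*(w + 1)*(w + 3)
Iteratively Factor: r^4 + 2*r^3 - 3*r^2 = (r)*(r^3 + 2*r^2 - 3*r) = r*(r - 1)*(r^2 + 3*r) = r*(r - 1)*(r + 3)*(r)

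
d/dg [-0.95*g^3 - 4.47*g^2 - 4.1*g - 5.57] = -2.85*g^2 - 8.94*g - 4.1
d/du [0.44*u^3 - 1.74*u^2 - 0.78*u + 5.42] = 1.32*u^2 - 3.48*u - 0.78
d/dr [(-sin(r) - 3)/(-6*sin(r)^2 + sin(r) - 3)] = 6*(-6*sin(r) + cos(r)^2)*cos(r)/(6*sin(r)^2 - sin(r) + 3)^2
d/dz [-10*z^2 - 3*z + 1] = -20*z - 3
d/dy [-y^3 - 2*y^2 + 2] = y*(-3*y - 4)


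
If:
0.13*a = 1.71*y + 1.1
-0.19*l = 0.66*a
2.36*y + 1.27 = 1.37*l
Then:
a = 0.05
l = -0.17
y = -0.64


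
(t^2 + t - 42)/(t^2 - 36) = (t + 7)/(t + 6)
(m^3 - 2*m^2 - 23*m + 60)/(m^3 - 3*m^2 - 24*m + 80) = (m - 3)/(m - 4)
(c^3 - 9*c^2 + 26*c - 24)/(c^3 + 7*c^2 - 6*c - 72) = (c^2 - 6*c + 8)/(c^2 + 10*c + 24)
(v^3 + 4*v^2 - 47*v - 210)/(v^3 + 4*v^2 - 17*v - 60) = (v^2 - v - 42)/(v^2 - v - 12)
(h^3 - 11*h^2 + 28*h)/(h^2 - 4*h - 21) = h*(h - 4)/(h + 3)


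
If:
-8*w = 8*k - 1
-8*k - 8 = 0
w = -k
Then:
No Solution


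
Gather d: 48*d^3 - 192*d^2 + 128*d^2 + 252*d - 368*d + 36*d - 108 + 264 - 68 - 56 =48*d^3 - 64*d^2 - 80*d + 32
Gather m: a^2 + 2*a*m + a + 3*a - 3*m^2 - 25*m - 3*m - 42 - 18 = a^2 + 4*a - 3*m^2 + m*(2*a - 28) - 60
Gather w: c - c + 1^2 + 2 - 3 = 0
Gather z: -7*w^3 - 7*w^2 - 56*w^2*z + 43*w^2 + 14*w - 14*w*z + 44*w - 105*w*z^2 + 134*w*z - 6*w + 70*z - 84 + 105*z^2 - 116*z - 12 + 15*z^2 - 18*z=-7*w^3 + 36*w^2 + 52*w + z^2*(120 - 105*w) + z*(-56*w^2 + 120*w - 64) - 96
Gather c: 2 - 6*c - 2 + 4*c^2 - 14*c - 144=4*c^2 - 20*c - 144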